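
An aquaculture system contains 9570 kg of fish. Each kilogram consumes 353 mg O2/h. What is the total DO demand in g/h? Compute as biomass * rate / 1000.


Total O2 consumption (mg/h) = 9570 kg * 353 mg/(kg*h) = 3378210 mg/h
Convert to g/h: 3378210 / 1000 = 3378.21 g/h

3378.21 g/h


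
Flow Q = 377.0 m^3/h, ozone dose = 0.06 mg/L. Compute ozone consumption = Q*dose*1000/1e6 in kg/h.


O3 demand (mg/h) = Q * dose * 1000 = 377.0 * 0.06 * 1000 = 22620 mg/h
Convert mg to kg: 22620 / 1e6 = 0.02262 kg/h

0.02262 kg/h


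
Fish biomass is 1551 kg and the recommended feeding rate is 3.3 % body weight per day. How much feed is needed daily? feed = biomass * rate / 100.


Feeding rate fraction = 3.3% / 100 = 0.033
Daily feed = 1551 kg * 0.033 = 51.183 kg/day

51.183 kg/day


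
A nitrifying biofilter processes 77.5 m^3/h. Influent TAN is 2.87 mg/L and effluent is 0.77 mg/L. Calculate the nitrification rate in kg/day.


Concentration drop: TAN_in - TAN_out = 2.87 - 0.77 = 2.1 mg/L
Hourly TAN removed = Q * dTAN = 77.5 m^3/h * 2.1 mg/L = 162.75 g/h  (m^3/h * mg/L = g/h)
Daily TAN removed = 162.75 * 24 = 3906 g/day
Convert to kg/day: 3906 / 1000 = 3.906 kg/day

3.906 kg/day


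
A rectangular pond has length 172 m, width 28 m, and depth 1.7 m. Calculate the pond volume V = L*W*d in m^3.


Base area = L * W = 172 * 28 = 4816 m^2
Volume = area * depth = 4816 * 1.7 = 8187.2 m^3

8187.2 m^3


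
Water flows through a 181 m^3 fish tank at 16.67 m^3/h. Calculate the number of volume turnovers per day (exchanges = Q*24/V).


Daily flow volume = 16.67 m^3/h * 24 h = 400.08 m^3/day
Exchanges = daily flow / tank volume = 400.08 / 181 = 2.21039 exchanges/day

2.21039 exchanges/day


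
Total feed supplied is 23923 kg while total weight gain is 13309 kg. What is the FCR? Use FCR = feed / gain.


FCR = feed consumed / weight gained
FCR = 23923 kg / 13309 kg = 1.79751

1.79751


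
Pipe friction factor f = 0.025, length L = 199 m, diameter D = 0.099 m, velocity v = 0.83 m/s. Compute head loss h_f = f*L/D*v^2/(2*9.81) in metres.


v^2 = 0.83^2 = 0.6889 m^2/s^2
L/D = 199/0.099 = 2010.101
h_f = f*(L/D)*v^2/(2g) = 0.025 * 2010.101 * 0.6889 / 19.62 = 1.76447 m

1.76447 m


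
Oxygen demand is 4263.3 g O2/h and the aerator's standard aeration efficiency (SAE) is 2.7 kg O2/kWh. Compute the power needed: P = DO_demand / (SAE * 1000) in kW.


SAE in g O2/kWh = 2.7 * 1000 = 2700 g/kWh
P = DO_demand / SAE_g = 4263.3 / 2700 = 1.579 kW

1.579 kW


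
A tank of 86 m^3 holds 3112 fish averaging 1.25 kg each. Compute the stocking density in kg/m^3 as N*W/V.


Total biomass = 3112 fish * 1.25 kg = 3890 kg
Density = total biomass / volume = 3890 / 86 = 45.2326 kg/m^3

45.2326 kg/m^3


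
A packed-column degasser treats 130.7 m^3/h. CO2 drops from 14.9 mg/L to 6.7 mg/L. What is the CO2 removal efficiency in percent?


CO2_out / CO2_in = 6.7 / 14.9 = 0.44966443
Fraction remaining = 0.44966443
efficiency = (1 - 0.44966443) * 100 = 55.0336 %

55.0336 %


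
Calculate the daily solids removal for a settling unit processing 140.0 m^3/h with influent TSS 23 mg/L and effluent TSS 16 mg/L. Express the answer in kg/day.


Concentration drop: TSS_in - TSS_out = 23 - 16 = 7 mg/L
Hourly solids removed = Q * dTSS = 140.0 m^3/h * 7 mg/L = 980 g/h  (m^3/h * mg/L = g/h)
Daily solids removed = 980 * 24 = 23520 g/day
Convert g to kg: 23520 / 1000 = 23.52 kg/day

23.52 kg/day


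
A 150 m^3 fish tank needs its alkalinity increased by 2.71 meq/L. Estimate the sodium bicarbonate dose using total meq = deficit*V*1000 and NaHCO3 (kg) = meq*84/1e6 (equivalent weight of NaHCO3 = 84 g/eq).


Tank volume in L = 150 m^3 * 1000 = 150000 L
Total meq required = 2.71 meq/L * 150000 L = 406500 meq
NaHCO3 mass = 406500 meq * 84 mg/meq / 1e6 = 34.146 kg

34.146 kg


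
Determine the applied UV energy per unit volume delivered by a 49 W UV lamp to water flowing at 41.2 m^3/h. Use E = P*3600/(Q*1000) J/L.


Energy delivered per hour = 49 W * 3600 s = 176400 J/h
Volume treated per hour = 41.2 m^3/h * 1000 = 41200 L/h
dose = 176400 / 41200 = 4.28155 J/L

4.28155 J/L


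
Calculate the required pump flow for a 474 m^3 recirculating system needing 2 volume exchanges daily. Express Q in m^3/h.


Daily recirculation volume = 474 m^3 * 2 = 948 m^3/day
Flow rate Q = daily volume / 24 h = 948 / 24 = 39.5 m^3/h

39.5 m^3/h


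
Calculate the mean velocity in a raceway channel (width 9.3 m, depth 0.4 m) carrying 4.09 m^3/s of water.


Cross-sectional area = W * d = 9.3 * 0.4 = 3.72 m^2
Velocity = Q / A = 4.09 / 3.72 = 1.09946 m/s

1.09946 m/s


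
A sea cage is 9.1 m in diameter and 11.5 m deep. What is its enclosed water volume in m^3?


r = d/2 = 9.1/2 = 4.55 m
Base area = pi*r^2 = pi*4.55^2 = 65.038822 m^2
Volume = 65.038822 * 11.5 = 747.946 m^3

747.946 m^3


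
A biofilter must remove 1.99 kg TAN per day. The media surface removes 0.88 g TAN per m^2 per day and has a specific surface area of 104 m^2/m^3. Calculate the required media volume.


A = 1.99*1000 / 0.88 = 2261.3636 m^2
V = 2261.3636 / 104 = 21.7439

21.7439 m^3


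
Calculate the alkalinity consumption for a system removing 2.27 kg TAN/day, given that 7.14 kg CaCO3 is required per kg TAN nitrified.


Alkalinity factor: 7.14 kg CaCO3 consumed per kg TAN nitrified
alk = 2.27 kg TAN * 7.14 = 16.2078 kg CaCO3/day

16.2078 kg CaCO3/day


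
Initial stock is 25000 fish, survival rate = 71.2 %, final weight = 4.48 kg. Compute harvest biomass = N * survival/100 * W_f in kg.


Survivors = 25000 * 71.2/100 = 17800 fish
Harvest biomass = survivors * W_f = 17800 * 4.48 = 79744 kg

79744 kg


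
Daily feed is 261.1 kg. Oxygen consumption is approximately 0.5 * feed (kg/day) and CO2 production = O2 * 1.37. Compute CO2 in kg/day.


O2 = 261.1 * 0.5 = 130.55
CO2 = 130.55 * 1.37 = 178.8535

178.8535 kg/day


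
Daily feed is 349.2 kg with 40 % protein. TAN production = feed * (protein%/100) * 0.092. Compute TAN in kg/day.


Protein in feed = 349.2 * 40/100 = 139.68 kg/day
TAN = protein * 0.092 = 139.68 * 0.092 = 12.85056 kg/day

12.85056 kg/day


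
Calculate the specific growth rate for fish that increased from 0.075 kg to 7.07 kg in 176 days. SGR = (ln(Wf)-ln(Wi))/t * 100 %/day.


ln(W_f) = ln(7.07) = 1.9558605
ln(W_i) = ln(0.075) = -2.5902672
ln(W_f) - ln(W_i) = 1.9558605 - -2.5902672 = 4.5461277
SGR = 4.5461277 / 176 * 100 = 2.58303 %/day

2.58303 %/day


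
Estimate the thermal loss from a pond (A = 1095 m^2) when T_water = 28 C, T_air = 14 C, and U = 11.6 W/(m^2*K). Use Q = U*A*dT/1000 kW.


Temperature difference dT = 28 - 14 = 14 K
Heat loss (W) = U * A * dT = 11.6 * 1095 * 14 = 177828 W
Convert to kW: 177828 / 1000 = 177.828 kW

177.828 kW


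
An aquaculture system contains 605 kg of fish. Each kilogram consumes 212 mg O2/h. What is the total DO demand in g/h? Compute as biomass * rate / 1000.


Total O2 consumption (mg/h) = 605 kg * 212 mg/(kg*h) = 128260 mg/h
Convert to g/h: 128260 / 1000 = 128.26 g/h

128.26 g/h


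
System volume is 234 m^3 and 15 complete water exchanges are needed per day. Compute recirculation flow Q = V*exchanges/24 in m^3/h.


Daily recirculation volume = 234 m^3 * 15 = 3510 m^3/day
Flow rate Q = daily volume / 24 h = 3510 / 24 = 146.25 m^3/h

146.25 m^3/h


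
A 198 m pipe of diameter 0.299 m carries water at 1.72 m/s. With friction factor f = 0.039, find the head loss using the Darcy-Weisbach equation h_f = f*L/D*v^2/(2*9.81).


v^2 = 1.72^2 = 2.9584 m^2/s^2
L/D = 198/0.299 = 662.20736
h_f = f*(L/D)*v^2/(2g) = 0.039 * 662.20736 * 2.9584 / 19.62 = 3.89418 m

3.89418 m


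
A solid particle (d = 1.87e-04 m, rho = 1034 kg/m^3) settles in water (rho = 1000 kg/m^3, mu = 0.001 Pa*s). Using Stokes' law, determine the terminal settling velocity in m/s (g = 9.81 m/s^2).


Density difference: rho_p - rho_f = 1034 - 1000 = 34 kg/m^3
d^2 = (1.87e-04)^2 = 3.4969e-08 m^2
Numerator = (rho_p - rho_f) * g * d^2 = 34 * 9.81 * 3.4969e-08 = 1.166356e-05
Denominator = 18 * mu = 18 * 0.001 = 0.018
v_s = 1.166356e-05 / 0.018 = 6.47976e-04 m/s
Check: Re = rho_f * v_s * d / mu = 1000 * 6.47976e-04 * 1.87e-04 / 0.001 = 0.121 < 1, so Stokes' law applies.

6.47976e-04 m/s


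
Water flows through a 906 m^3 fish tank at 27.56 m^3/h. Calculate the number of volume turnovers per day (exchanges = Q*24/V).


Daily flow volume = 27.56 m^3/h * 24 h = 661.44 m^3/day
Exchanges = daily flow / tank volume = 661.44 / 906 = 0.730066 exchanges/day

0.730066 exchanges/day


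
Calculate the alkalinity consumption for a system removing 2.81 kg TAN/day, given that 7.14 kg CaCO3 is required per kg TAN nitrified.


Alkalinity factor: 7.14 kg CaCO3 consumed per kg TAN nitrified
alk = 2.81 kg TAN * 7.14 = 20.0634 kg CaCO3/day

20.0634 kg CaCO3/day


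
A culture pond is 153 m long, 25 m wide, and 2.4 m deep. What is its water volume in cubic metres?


Base area = L * W = 153 * 25 = 3825 m^2
Volume = area * depth = 3825 * 2.4 = 9180 m^3

9180 m^3


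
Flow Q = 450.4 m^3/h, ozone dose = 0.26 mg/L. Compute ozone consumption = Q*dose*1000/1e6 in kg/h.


O3 demand (mg/h) = Q * dose * 1000 = 450.4 * 0.26 * 1000 = 117104 mg/h
Convert mg to kg: 117104 / 1e6 = 0.117104 kg/h

0.117104 kg/h


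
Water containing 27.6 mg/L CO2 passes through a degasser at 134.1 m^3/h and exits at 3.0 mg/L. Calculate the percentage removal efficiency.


CO2_out / CO2_in = 3.0 / 27.6 = 0.10869565
Fraction remaining = 0.10869565
efficiency = (1 - 0.10869565) * 100 = 89.1304 %

89.1304 %


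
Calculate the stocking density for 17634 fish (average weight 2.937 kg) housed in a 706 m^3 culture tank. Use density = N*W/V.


Total biomass = 17634 fish * 2.937 kg = 51791.058 kg
Density = total biomass / volume = 51791.058 / 706 = 73.3584 kg/m^3

73.3584 kg/m^3


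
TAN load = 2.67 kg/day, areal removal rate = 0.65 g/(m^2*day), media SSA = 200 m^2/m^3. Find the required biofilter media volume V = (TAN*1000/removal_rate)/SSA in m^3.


A = 2.67*1000 / 0.65 = 4107.6923 m^2
V = 4107.6923 / 200 = 20.5385

20.5385 m^3


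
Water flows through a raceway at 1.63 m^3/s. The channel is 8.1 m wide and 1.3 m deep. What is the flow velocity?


Cross-sectional area = W * d = 8.1 * 1.3 = 10.53 m^2
Velocity = Q / A = 1.63 / 10.53 = 0.154796 m/s

0.154796 m/s


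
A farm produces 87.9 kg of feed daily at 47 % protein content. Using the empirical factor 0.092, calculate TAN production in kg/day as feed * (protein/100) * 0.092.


Protein in feed = 87.9 * 47/100 = 41.313 kg/day
TAN = protein * 0.092 = 41.313 * 0.092 = 3.800796 kg/day

3.800796 kg/day


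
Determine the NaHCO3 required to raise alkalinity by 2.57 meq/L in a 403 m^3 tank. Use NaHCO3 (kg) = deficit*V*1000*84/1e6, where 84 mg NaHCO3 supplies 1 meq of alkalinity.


Tank volume in L = 403 m^3 * 1000 = 403000 L
Total meq required = 2.57 meq/L * 403000 L = 1035710 meq
NaHCO3 mass = 1035710 meq * 84 mg/meq / 1e6 = 86.9996 kg

86.9996 kg


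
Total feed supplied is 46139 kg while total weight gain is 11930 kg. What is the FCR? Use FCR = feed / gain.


FCR = feed consumed / weight gained
FCR = 46139 kg / 11930 kg = 3.86748

3.86748


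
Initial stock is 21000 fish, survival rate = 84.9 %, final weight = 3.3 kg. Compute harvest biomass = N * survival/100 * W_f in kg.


Survivors = 21000 * 84.9/100 = 17829 fish
Harvest biomass = survivors * W_f = 17829 * 3.3 = 58835.7 kg

58835.7 kg


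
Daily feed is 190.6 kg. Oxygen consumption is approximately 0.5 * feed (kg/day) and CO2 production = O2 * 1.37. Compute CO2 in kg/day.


O2 = 190.6 * 0.5 = 95.3
CO2 = 95.3 * 1.37 = 130.561

130.561 kg/day


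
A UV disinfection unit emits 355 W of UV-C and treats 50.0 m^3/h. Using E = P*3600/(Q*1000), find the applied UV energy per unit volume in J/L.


Energy delivered per hour = 355 W * 3600 s = 1278000 J/h
Volume treated per hour = 50.0 m^3/h * 1000 = 50000 L/h
dose = 1278000 / 50000 = 25.56 J/L

25.56 J/L


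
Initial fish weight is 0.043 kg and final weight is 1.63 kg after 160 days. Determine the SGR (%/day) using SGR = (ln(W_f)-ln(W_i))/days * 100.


ln(W_f) = ln(1.63) = 0.48858001
ln(W_i) = ln(0.043) = -3.1465552
ln(W_f) - ln(W_i) = 0.48858001 - -3.1465552 = 3.6351352
SGR = 3.6351352 / 160 * 100 = 2.27196 %/day

2.27196 %/day


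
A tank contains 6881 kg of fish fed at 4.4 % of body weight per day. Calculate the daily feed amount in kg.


Feeding rate fraction = 4.4% / 100 = 0.044
Daily feed = 6881 kg * 0.044 = 302.764 kg/day

302.764 kg/day


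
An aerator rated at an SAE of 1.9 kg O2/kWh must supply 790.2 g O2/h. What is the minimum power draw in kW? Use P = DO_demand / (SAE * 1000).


SAE in g O2/kWh = 1.9 * 1000 = 1900 g/kWh
P = DO_demand / SAE_g = 790.2 / 1900 = 0.415895 kW

0.415895 kW


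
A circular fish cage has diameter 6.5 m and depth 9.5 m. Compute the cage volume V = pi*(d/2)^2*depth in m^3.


r = d/2 = 6.5/2 = 3.25 m
Base area = pi*r^2 = pi*3.25^2 = 33.183072 m^2
Volume = 33.183072 * 9.5 = 315.239 m^3

315.239 m^3


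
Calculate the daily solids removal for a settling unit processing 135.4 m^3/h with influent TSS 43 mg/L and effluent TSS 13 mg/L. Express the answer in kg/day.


Concentration drop: TSS_in - TSS_out = 43 - 13 = 30 mg/L
Hourly solids removed = Q * dTSS = 135.4 m^3/h * 30 mg/L = 4062 g/h  (m^3/h * mg/L = g/h)
Daily solids removed = 4062 * 24 = 97488 g/day
Convert g to kg: 97488 / 1000 = 97.488 kg/day

97.488 kg/day


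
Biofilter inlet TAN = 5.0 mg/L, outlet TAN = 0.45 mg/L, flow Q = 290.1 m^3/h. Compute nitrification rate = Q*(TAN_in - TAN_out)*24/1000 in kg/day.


Concentration drop: TAN_in - TAN_out = 5.0 - 0.45 = 4.55 mg/L
Hourly TAN removed = Q * dTAN = 290.1 m^3/h * 4.55 mg/L = 1319.955 g/h  (m^3/h * mg/L = g/h)
Daily TAN removed = 1319.955 * 24 = 31678.92 g/day
Convert to kg/day: 31678.92 / 1000 = 31.67892 kg/day

31.67892 kg/day


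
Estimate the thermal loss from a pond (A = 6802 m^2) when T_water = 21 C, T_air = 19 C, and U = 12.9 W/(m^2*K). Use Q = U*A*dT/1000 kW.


Temperature difference dT = 21 - 19 = 2 K
Heat loss (W) = U * A * dT = 12.9 * 6802 * 2 = 175491.6 W
Convert to kW: 175491.6 / 1000 = 175.4916 kW

175.4916 kW


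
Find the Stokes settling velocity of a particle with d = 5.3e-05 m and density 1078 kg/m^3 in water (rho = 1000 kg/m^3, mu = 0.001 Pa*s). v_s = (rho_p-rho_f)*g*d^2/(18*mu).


Density difference: rho_p - rho_f = 1078 - 1000 = 78 kg/m^3
d^2 = (5.3e-05)^2 = 2.809e-09 m^2
Numerator = (rho_p - rho_f) * g * d^2 = 78 * 9.81 * 2.809e-09 = 2.1493906e-06
Denominator = 18 * mu = 18 * 0.001 = 0.018
v_s = 2.1493906e-06 / 0.018 = 1.19411e-04 m/s
Check: Re = rho_f * v_s * d / mu = 1000 * 1.19411e-04 * 5.3e-05 / 0.001 = 0.00633 < 1, so Stokes' law applies.

1.19411e-04 m/s


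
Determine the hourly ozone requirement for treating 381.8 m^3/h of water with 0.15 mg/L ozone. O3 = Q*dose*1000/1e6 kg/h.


O3 demand (mg/h) = Q * dose * 1000 = 381.8 * 0.15 * 1000 = 57270 mg/h
Convert mg to kg: 57270 / 1e6 = 0.05727 kg/h

0.05727 kg/h


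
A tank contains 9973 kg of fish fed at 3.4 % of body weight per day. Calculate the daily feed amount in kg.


Feeding rate fraction = 3.4% / 100 = 0.034
Daily feed = 9973 kg * 0.034 = 339.082 kg/day

339.082 kg/day


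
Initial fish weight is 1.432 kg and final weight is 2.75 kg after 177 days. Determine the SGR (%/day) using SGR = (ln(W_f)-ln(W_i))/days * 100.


ln(W_f) = ln(2.75) = 1.0116009
ln(W_i) = ln(1.432) = 0.35907207
ln(W_f) - ln(W_i) = 1.0116009 - 0.35907207 = 0.65252883
SGR = 0.65252883 / 177 * 100 = 0.36866 %/day

0.36866 %/day


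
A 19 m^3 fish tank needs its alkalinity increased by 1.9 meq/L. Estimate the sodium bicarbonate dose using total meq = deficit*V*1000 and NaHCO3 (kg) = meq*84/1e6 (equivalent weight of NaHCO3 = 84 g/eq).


Tank volume in L = 19 m^3 * 1000 = 19000 L
Total meq required = 1.9 meq/L * 19000 L = 36100 meq
NaHCO3 mass = 36100 meq * 84 mg/meq / 1e6 = 3.0324 kg

3.0324 kg


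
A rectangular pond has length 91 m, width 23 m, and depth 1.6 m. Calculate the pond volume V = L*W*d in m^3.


Base area = L * W = 91 * 23 = 2093 m^2
Volume = area * depth = 2093 * 1.6 = 3348.8 m^3

3348.8 m^3


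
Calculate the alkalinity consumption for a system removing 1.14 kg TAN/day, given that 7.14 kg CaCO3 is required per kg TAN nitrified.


Alkalinity factor: 7.14 kg CaCO3 consumed per kg TAN nitrified
alk = 1.14 kg TAN * 7.14 = 8.1396 kg CaCO3/day

8.1396 kg CaCO3/day


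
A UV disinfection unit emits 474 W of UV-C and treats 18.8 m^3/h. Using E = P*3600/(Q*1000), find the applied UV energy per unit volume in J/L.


Energy delivered per hour = 474 W * 3600 s = 1706400 J/h
Volume treated per hour = 18.8 m^3/h * 1000 = 18800 L/h
dose = 1706400 / 18800 = 90.766 J/L

90.766 J/L


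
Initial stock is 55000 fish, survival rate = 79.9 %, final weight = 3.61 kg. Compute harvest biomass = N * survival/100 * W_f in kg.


Survivors = 55000 * 79.9/100 = 43945 fish
Harvest biomass = survivors * W_f = 43945 * 3.61 = 158641.45 kg

158641.45 kg


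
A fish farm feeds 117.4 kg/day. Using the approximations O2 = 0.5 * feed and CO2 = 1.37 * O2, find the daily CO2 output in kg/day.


O2 = 117.4 * 0.5 = 58.7
CO2 = 58.7 * 1.37 = 80.419

80.419 kg/day


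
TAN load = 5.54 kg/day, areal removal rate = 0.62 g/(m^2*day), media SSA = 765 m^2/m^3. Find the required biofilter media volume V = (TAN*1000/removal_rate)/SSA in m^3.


A = 5.54*1000 / 0.62 = 8935.4839 m^2
V = 8935.4839 / 765 = 11.6804

11.6804 m^3


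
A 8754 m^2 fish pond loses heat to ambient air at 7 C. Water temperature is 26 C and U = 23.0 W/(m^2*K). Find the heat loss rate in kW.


Temperature difference dT = 26 - 7 = 19 K
Heat loss (W) = U * A * dT = 23.0 * 8754 * 19 = 3825498 W
Convert to kW: 3825498 / 1000 = 3825.498 kW

3825.498 kW


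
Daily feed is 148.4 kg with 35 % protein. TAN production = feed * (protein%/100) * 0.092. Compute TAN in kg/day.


Protein in feed = 148.4 * 35/100 = 51.94 kg/day
TAN = protein * 0.092 = 51.94 * 0.092 = 4.77848 kg/day

4.77848 kg/day


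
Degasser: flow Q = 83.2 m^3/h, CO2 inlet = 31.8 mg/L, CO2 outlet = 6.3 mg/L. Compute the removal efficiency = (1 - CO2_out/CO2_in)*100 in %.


CO2_out / CO2_in = 6.3 / 31.8 = 0.19811321
Fraction remaining = 0.19811321
efficiency = (1 - 0.19811321) * 100 = 80.1887 %

80.1887 %


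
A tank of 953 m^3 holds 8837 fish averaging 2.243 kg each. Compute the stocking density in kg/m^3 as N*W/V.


Total biomass = 8837 fish * 2.243 kg = 19821.391 kg
Density = total biomass / volume = 19821.391 / 953 = 20.7989 kg/m^3

20.7989 kg/m^3


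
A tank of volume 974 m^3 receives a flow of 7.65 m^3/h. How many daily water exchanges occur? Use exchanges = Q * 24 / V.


Daily flow volume = 7.65 m^3/h * 24 h = 183.6 m^3/day
Exchanges = daily flow / tank volume = 183.6 / 974 = 0.188501 exchanges/day

0.188501 exchanges/day


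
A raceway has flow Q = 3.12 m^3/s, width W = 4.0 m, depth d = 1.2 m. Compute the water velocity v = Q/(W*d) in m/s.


Cross-sectional area = W * d = 4.0 * 1.2 = 4.8 m^2
Velocity = Q / A = 3.12 / 4.8 = 0.65 m/s

0.65 m/s


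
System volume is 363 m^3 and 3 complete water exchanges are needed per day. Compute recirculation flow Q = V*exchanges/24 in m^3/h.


Daily recirculation volume = 363 m^3 * 3 = 1089 m^3/day
Flow rate Q = daily volume / 24 h = 1089 / 24 = 45.375 m^3/h

45.375 m^3/h


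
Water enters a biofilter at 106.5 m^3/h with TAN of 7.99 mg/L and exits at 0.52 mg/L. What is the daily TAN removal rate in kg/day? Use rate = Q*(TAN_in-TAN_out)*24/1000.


Concentration drop: TAN_in - TAN_out = 7.99 - 0.52 = 7.47 mg/L
Hourly TAN removed = Q * dTAN = 106.5 m^3/h * 7.47 mg/L = 795.555 g/h  (m^3/h * mg/L = g/h)
Daily TAN removed = 795.555 * 24 = 19093.32 g/day
Convert to kg/day: 19093.32 / 1000 = 19.09332 kg/day

19.09332 kg/day


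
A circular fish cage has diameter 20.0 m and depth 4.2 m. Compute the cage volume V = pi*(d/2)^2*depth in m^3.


r = d/2 = 20.0/2 = 10 m
Base area = pi*r^2 = pi*10^2 = 314.15927 m^2
Volume = 314.15927 * 4.2 = 1319.47 m^3

1319.47 m^3


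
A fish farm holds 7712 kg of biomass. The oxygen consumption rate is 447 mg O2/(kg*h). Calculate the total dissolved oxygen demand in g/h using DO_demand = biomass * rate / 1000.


Total O2 consumption (mg/h) = 7712 kg * 447 mg/(kg*h) = 3447264 mg/h
Convert to g/h: 3447264 / 1000 = 3447.264 g/h

3447.264 g/h


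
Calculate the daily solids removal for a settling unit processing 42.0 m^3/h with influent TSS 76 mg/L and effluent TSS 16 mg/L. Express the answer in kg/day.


Concentration drop: TSS_in - TSS_out = 76 - 16 = 60 mg/L
Hourly solids removed = Q * dTSS = 42.0 m^3/h * 60 mg/L = 2520 g/h  (m^3/h * mg/L = g/h)
Daily solids removed = 2520 * 24 = 60480 g/day
Convert g to kg: 60480 / 1000 = 60.48 kg/day

60.48 kg/day


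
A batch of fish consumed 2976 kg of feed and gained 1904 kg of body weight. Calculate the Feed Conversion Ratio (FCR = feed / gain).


FCR = feed consumed / weight gained
FCR = 2976 kg / 1904 kg = 1.56303

1.56303


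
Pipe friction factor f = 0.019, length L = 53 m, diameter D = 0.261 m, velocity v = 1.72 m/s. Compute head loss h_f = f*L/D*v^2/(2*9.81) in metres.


v^2 = 1.72^2 = 2.9584 m^2/s^2
L/D = 53/0.261 = 203.06513
h_f = f*(L/D)*v^2/(2g) = 0.019 * 203.06513 * 2.9584 / 19.62 = 0.581764 m

0.581764 m


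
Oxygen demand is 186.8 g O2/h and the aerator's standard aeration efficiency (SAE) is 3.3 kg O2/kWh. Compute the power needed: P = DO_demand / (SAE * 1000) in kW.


SAE in g O2/kWh = 3.3 * 1000 = 3300 g/kWh
P = DO_demand / SAE_g = 186.8 / 3300 = 0.0566061 kW

0.0566061 kW


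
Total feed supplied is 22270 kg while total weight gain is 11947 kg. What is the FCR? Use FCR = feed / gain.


FCR = feed consumed / weight gained
FCR = 22270 kg / 11947 kg = 1.86407

1.86407


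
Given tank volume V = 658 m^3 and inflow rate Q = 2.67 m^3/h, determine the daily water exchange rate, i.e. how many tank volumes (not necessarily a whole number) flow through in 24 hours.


Daily flow volume = 2.67 m^3/h * 24 h = 64.08 m^3/day
Exchanges = daily flow / tank volume = 64.08 / 658 = 0.097386 exchanges/day

0.097386 exchanges/day


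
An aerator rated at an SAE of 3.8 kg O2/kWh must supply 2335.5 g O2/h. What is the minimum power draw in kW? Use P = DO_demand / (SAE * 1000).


SAE in g O2/kWh = 3.8 * 1000 = 3800 g/kWh
P = DO_demand / SAE_g = 2335.5 / 3800 = 0.614605 kW

0.614605 kW


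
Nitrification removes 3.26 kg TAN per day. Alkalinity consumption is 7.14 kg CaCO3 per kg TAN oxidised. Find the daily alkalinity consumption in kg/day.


Alkalinity factor: 7.14 kg CaCO3 consumed per kg TAN nitrified
alk = 3.26 kg TAN * 7.14 = 23.2764 kg CaCO3/day

23.2764 kg CaCO3/day


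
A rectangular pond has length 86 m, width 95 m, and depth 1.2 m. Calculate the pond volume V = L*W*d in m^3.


Base area = L * W = 86 * 95 = 8170 m^2
Volume = area * depth = 8170 * 1.2 = 9804 m^3

9804 m^3


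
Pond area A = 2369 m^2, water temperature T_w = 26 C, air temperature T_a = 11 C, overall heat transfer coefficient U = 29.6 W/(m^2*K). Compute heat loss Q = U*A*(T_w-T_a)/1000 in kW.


Temperature difference dT = 26 - 11 = 15 K
Heat loss (W) = U * A * dT = 29.6 * 2369 * 15 = 1051836 W
Convert to kW: 1051836 / 1000 = 1051.836 kW

1051.836 kW


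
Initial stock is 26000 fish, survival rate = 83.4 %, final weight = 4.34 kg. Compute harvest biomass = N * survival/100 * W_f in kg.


Survivors = 26000 * 83.4/100 = 21684 fish
Harvest biomass = survivors * W_f = 21684 * 4.34 = 94108.56 kg

94108.56 kg


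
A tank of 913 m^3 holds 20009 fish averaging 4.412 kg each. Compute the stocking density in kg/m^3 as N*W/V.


Total biomass = 20009 fish * 4.412 kg = 88279.708 kg
Density = total biomass / volume = 88279.708 / 913 = 96.6919 kg/m^3

96.6919 kg/m^3


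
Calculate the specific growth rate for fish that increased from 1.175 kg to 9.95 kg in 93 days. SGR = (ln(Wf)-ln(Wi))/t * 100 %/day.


ln(W_f) = ln(9.95) = 2.2975726
ln(W_i) = ln(1.175) = 0.16126815
ln(W_f) - ln(W_i) = 2.2975726 - 0.16126815 = 2.1363044
SGR = 2.1363044 / 93 * 100 = 2.2971 %/day

2.2971 %/day


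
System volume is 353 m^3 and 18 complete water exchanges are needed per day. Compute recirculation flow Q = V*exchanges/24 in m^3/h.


Daily recirculation volume = 353 m^3 * 18 = 6354 m^3/day
Flow rate Q = daily volume / 24 h = 6354 / 24 = 264.75 m^3/h

264.75 m^3/h


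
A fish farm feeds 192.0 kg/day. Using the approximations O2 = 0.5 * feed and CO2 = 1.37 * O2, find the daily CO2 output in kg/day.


O2 = 192.0 * 0.5 = 96
CO2 = 96 * 1.37 = 131.52

131.52 kg/day


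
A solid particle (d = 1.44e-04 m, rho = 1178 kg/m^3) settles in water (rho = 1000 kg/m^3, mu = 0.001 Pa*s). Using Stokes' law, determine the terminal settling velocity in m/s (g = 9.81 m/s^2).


Density difference: rho_p - rho_f = 1178 - 1000 = 178 kg/m^3
d^2 = (1.44e-04)^2 = 2.0736e-08 m^2
Numerator = (rho_p - rho_f) * g * d^2 = 178 * 9.81 * 2.0736e-08 = 3.6208788e-05
Denominator = 18 * mu = 18 * 0.001 = 0.018
v_s = 3.6208788e-05 / 0.018 = 0.0020116 m/s
Check: Re = rho_f * v_s * d / mu = 1000 * 0.0020116 * 1.44e-04 / 0.001 = 0.29 < 1, so Stokes' law applies.

0.0020116 m/s


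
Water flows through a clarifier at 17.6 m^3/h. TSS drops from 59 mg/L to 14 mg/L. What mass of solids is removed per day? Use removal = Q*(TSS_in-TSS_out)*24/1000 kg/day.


Concentration drop: TSS_in - TSS_out = 59 - 14 = 45 mg/L
Hourly solids removed = Q * dTSS = 17.6 m^3/h * 45 mg/L = 792 g/h  (m^3/h * mg/L = g/h)
Daily solids removed = 792 * 24 = 19008 g/day
Convert g to kg: 19008 / 1000 = 19.008 kg/day

19.008 kg/day


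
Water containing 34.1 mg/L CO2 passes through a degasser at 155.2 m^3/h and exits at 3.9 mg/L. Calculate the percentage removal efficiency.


CO2_out / CO2_in = 3.9 / 34.1 = 0.1143695
Fraction remaining = 0.1143695
efficiency = (1 - 0.1143695) * 100 = 88.5631 %

88.5631 %


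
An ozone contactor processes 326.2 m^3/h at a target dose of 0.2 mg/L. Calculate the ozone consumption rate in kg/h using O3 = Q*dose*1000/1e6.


O3 demand (mg/h) = Q * dose * 1000 = 326.2 * 0.2 * 1000 = 65240 mg/h
Convert mg to kg: 65240 / 1e6 = 0.06524 kg/h

0.06524 kg/h


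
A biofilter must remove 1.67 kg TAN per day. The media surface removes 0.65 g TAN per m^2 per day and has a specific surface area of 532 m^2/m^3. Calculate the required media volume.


A = 1.67*1000 / 0.65 = 2569.2308 m^2
V = 2569.2308 / 532 = 4.82938

4.82938 m^3


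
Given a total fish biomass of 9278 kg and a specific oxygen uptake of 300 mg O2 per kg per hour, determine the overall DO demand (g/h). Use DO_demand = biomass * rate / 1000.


Total O2 consumption (mg/h) = 9278 kg * 300 mg/(kg*h) = 2783400 mg/h
Convert to g/h: 2783400 / 1000 = 2783.4 g/h

2783.4 g/h


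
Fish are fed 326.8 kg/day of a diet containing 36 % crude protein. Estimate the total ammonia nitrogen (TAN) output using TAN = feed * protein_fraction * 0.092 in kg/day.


Protein in feed = 326.8 * 36/100 = 117.648 kg/day
TAN = protein * 0.092 = 117.648 * 0.092 = 10.823616 kg/day

10.823616 kg/day


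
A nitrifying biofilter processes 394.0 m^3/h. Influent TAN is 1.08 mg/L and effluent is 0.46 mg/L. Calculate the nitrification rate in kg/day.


Concentration drop: TAN_in - TAN_out = 1.08 - 0.46 = 0.62 mg/L
Hourly TAN removed = Q * dTAN = 394.0 m^3/h * 0.62 mg/L = 244.28 g/h  (m^3/h * mg/L = g/h)
Daily TAN removed = 244.28 * 24 = 5862.72 g/day
Convert to kg/day: 5862.72 / 1000 = 5.86272 kg/day

5.86272 kg/day


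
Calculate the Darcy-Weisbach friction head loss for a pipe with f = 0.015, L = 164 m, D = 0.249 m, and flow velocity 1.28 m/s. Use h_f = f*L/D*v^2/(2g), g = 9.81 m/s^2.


v^2 = 1.28^2 = 1.6384 m^2/s^2
L/D = 164/0.249 = 658.63454
h_f = f*(L/D)*v^2/(2g) = 0.015 * 658.63454 * 1.6384 / 19.62 = 0.825005 m

0.825005 m


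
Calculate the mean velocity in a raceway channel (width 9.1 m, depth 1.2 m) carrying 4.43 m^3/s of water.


Cross-sectional area = W * d = 9.1 * 1.2 = 10.92 m^2
Velocity = Q / A = 4.43 / 10.92 = 0.405678 m/s

0.405678 m/s


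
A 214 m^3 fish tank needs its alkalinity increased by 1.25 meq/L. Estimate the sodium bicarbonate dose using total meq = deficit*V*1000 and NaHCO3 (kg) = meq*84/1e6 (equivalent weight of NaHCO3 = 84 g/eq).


Tank volume in L = 214 m^3 * 1000 = 214000 L
Total meq required = 1.25 meq/L * 214000 L = 267500 meq
NaHCO3 mass = 267500 meq * 84 mg/meq / 1e6 = 22.47 kg

22.47 kg


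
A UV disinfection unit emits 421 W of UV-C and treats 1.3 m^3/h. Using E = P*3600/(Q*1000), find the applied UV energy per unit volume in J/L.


Energy delivered per hour = 421 W * 3600 s = 1515600 J/h
Volume treated per hour = 1.3 m^3/h * 1000 = 1300 L/h
dose = 1515600 / 1300 = 1165.85 J/L

1165.85 J/L


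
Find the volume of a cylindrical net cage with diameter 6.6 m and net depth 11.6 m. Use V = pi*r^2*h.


r = d/2 = 6.6/2 = 3.3 m
Base area = pi*r^2 = pi*3.3^2 = 34.211944 m^2
Volume = 34.211944 * 11.6 = 396.859 m^3

396.859 m^3


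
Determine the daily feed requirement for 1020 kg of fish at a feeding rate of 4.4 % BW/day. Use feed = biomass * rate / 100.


Feeding rate fraction = 4.4% / 100 = 0.044
Daily feed = 1020 kg * 0.044 = 44.88 kg/day

44.88 kg/day


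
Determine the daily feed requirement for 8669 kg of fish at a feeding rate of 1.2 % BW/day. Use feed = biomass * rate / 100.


Feeding rate fraction = 1.2% / 100 = 0.012
Daily feed = 8669 kg * 0.012 = 104.028 kg/day

104.028 kg/day


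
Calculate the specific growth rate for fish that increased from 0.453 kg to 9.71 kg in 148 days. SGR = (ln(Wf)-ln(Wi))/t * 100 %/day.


ln(W_f) = ln(9.71) = 2.2731563
ln(W_i) = ln(0.453) = -0.79186315
ln(W_f) - ln(W_i) = 2.2731563 - -0.79186315 = 3.0650195
SGR = 3.0650195 / 148 * 100 = 2.07096 %/day

2.07096 %/day


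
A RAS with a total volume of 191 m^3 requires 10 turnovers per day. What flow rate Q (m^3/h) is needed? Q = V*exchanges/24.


Daily recirculation volume = 191 m^3 * 10 = 1910 m^3/day
Flow rate Q = daily volume / 24 h = 1910 / 24 = 79.5833 m^3/h

79.5833 m^3/h


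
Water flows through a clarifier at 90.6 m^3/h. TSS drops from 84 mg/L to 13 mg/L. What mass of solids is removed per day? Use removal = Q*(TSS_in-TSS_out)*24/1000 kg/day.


Concentration drop: TSS_in - TSS_out = 84 - 13 = 71 mg/L
Hourly solids removed = Q * dTSS = 90.6 m^3/h * 71 mg/L = 6432.6 g/h  (m^3/h * mg/L = g/h)
Daily solids removed = 6432.6 * 24 = 154382.4 g/day
Convert g to kg: 154382.4 / 1000 = 154.3824 kg/day

154.3824 kg/day


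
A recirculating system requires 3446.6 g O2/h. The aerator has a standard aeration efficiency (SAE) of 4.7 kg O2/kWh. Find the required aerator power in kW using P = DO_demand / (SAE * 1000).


SAE in g O2/kWh = 4.7 * 1000 = 4700 g/kWh
P = DO_demand / SAE_g = 3446.6 / 4700 = 0.733319 kW

0.733319 kW


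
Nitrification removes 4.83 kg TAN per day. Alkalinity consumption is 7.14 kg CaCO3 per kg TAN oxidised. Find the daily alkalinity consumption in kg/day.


Alkalinity factor: 7.14 kg CaCO3 consumed per kg TAN nitrified
alk = 4.83 kg TAN * 7.14 = 34.4862 kg CaCO3/day

34.4862 kg CaCO3/day


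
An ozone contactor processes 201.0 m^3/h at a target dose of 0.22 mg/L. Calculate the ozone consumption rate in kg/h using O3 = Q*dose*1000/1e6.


O3 demand (mg/h) = Q * dose * 1000 = 201.0 * 0.22 * 1000 = 44220 mg/h
Convert mg to kg: 44220 / 1e6 = 0.04422 kg/h

0.04422 kg/h


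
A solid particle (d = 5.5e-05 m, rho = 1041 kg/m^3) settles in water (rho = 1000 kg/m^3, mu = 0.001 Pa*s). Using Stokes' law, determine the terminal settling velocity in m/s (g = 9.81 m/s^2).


Density difference: rho_p - rho_f = 1041 - 1000 = 41 kg/m^3
d^2 = (5.5e-05)^2 = 3.025e-09 m^2
Numerator = (rho_p - rho_f) * g * d^2 = 41 * 9.81 * 3.025e-09 = 1.2166853e-06
Denominator = 18 * mu = 18 * 0.001 = 0.018
v_s = 1.2166853e-06 / 0.018 = 6.75936e-05 m/s
Check: Re = rho_f * v_s * d / mu = 1000 * 6.75936e-05 * 5.5e-05 / 0.001 = 0.00372 < 1, so Stokes' law applies.

6.75936e-05 m/s


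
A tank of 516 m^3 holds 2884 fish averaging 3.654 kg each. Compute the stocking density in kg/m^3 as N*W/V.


Total biomass = 2884 fish * 3.654 kg = 10538.136 kg
Density = total biomass / volume = 10538.136 / 516 = 20.4227 kg/m^3

20.4227 kg/m^3


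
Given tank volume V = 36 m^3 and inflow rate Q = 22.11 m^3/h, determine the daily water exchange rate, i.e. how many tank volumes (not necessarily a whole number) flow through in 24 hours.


Daily flow volume = 22.11 m^3/h * 24 h = 530.64 m^3/day
Exchanges = daily flow / tank volume = 530.64 / 36 = 14.74 exchanges/day

14.74 exchanges/day


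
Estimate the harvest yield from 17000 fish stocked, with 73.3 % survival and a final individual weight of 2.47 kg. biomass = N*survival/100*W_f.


Survivors = 17000 * 73.3/100 = 12461 fish
Harvest biomass = survivors * W_f = 12461 * 2.47 = 30778.67 kg

30778.67 kg


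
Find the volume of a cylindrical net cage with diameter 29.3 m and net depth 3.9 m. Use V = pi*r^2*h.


r = d/2 = 29.3/2 = 14.65 m
Base area = pi*r^2 = pi*14.65^2 = 674.25647 m^2
Volume = 674.25647 * 3.9 = 2629.6 m^3

2629.6 m^3


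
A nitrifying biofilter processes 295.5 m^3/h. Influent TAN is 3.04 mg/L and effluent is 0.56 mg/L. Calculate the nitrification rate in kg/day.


Concentration drop: TAN_in - TAN_out = 3.04 - 0.56 = 2.48 mg/L
Hourly TAN removed = Q * dTAN = 295.5 m^3/h * 2.48 mg/L = 732.84 g/h  (m^3/h * mg/L = g/h)
Daily TAN removed = 732.84 * 24 = 17588.16 g/day
Convert to kg/day: 17588.16 / 1000 = 17.58816 kg/day

17.58816 kg/day


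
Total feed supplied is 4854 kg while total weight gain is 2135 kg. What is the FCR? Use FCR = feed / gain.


FCR = feed consumed / weight gained
FCR = 4854 kg / 2135 kg = 2.27354

2.27354


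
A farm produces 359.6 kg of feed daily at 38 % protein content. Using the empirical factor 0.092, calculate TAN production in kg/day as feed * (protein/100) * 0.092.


Protein in feed = 359.6 * 38/100 = 136.648 kg/day
TAN = protein * 0.092 = 136.648 * 0.092 = 12.571616 kg/day

12.571616 kg/day


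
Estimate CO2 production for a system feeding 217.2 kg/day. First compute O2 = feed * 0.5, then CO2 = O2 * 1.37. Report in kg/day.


O2 = 217.2 * 0.5 = 108.6
CO2 = 108.6 * 1.37 = 148.782

148.782 kg/day


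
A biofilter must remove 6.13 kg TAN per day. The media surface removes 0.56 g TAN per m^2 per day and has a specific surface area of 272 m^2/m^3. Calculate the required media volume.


A = 6.13*1000 / 0.56 = 10946.429 m^2
V = 10946.429 / 272 = 40.2442

40.2442 m^3


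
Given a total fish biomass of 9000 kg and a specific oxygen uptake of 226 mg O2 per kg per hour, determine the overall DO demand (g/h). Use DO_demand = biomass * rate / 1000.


Total O2 consumption (mg/h) = 9000 kg * 226 mg/(kg*h) = 2034000 mg/h
Convert to g/h: 2034000 / 1000 = 2034 g/h

2034 g/h


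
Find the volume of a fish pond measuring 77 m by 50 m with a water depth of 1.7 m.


Base area = L * W = 77 * 50 = 3850 m^2
Volume = area * depth = 3850 * 1.7 = 6545 m^3

6545 m^3


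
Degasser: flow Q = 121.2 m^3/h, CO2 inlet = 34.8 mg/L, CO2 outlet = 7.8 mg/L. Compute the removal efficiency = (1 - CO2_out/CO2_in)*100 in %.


CO2_out / CO2_in = 7.8 / 34.8 = 0.22413793
Fraction remaining = 0.22413793
efficiency = (1 - 0.22413793) * 100 = 77.5862 %

77.5862 %


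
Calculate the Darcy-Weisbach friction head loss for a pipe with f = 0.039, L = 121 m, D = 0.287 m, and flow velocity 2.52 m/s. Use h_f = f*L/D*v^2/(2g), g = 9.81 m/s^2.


v^2 = 2.52^2 = 6.3504 m^2/s^2
L/D = 121/0.287 = 421.60279
h_f = f*(L/D)*v^2/(2g) = 0.039 * 421.60279 * 6.3504 / 19.62 = 5.32194 m

5.32194 m


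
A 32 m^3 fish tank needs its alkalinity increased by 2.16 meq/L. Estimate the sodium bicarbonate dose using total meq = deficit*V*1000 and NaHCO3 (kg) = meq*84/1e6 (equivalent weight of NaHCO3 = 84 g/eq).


Tank volume in L = 32 m^3 * 1000 = 32000 L
Total meq required = 2.16 meq/L * 32000 L = 69120 meq
NaHCO3 mass = 69120 meq * 84 mg/meq / 1e6 = 5.80608 kg

5.80608 kg


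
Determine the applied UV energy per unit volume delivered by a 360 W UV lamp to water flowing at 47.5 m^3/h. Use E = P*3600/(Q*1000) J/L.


Energy delivered per hour = 360 W * 3600 s = 1296000 J/h
Volume treated per hour = 47.5 m^3/h * 1000 = 47500 L/h
dose = 1296000 / 47500 = 27.2842 J/L

27.2842 J/L


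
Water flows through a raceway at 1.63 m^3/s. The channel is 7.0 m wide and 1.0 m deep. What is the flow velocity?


Cross-sectional area = W * d = 7.0 * 1.0 = 7 m^2
Velocity = Q / A = 1.63 / 7 = 0.232857 m/s

0.232857 m/s


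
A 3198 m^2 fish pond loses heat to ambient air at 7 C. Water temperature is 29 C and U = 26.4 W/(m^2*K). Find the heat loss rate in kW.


Temperature difference dT = 29 - 7 = 22 K
Heat loss (W) = U * A * dT = 26.4 * 3198 * 22 = 1857398.4 W
Convert to kW: 1857398.4 / 1000 = 1857.3984 kW

1857.3984 kW


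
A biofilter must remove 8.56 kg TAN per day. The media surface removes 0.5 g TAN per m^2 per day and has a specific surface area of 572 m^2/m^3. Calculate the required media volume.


A = 8.56*1000 / 0.5 = 17120 m^2
V = 17120 / 572 = 29.9301

29.9301 m^3


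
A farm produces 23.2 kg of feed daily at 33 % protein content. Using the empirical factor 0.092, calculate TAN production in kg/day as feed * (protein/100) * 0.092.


Protein in feed = 23.2 * 33/100 = 7.656 kg/day
TAN = protein * 0.092 = 7.656 * 0.092 = 0.704352 kg/day

0.704352 kg/day


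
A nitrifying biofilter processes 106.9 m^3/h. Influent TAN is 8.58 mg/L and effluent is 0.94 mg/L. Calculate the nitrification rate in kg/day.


Concentration drop: TAN_in - TAN_out = 8.58 - 0.94 = 7.64 mg/L
Hourly TAN removed = Q * dTAN = 106.9 m^3/h * 7.64 mg/L = 816.716 g/h  (m^3/h * mg/L = g/h)
Daily TAN removed = 816.716 * 24 = 19601.184 g/day
Convert to kg/day: 19601.184 / 1000 = 19.601184 kg/day

19.601184 kg/day


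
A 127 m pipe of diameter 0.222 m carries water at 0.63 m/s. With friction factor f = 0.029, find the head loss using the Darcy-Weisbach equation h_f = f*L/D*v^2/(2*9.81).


v^2 = 0.63^2 = 0.3969 m^2/s^2
L/D = 127/0.222 = 572.07207
h_f = f*(L/D)*v^2/(2g) = 0.029 * 572.07207 * 0.3969 / 19.62 = 0.335607 m

0.335607 m


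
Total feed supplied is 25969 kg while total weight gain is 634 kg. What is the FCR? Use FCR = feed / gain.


FCR = feed consumed / weight gained
FCR = 25969 kg / 634 kg = 40.9606

40.9606


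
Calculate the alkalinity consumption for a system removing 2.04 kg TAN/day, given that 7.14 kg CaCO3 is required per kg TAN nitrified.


Alkalinity factor: 7.14 kg CaCO3 consumed per kg TAN nitrified
alk = 2.04 kg TAN * 7.14 = 14.5656 kg CaCO3/day

14.5656 kg CaCO3/day


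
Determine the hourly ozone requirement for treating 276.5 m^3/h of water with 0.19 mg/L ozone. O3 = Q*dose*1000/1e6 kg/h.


O3 demand (mg/h) = Q * dose * 1000 = 276.5 * 0.19 * 1000 = 52535 mg/h
Convert mg to kg: 52535 / 1e6 = 0.052535 kg/h

0.052535 kg/h


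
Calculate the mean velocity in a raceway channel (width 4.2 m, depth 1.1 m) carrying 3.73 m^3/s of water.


Cross-sectional area = W * d = 4.2 * 1.1 = 4.62 m^2
Velocity = Q / A = 3.73 / 4.62 = 0.807359 m/s

0.807359 m/s


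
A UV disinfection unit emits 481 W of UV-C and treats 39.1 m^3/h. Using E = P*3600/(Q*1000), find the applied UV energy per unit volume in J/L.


Energy delivered per hour = 481 W * 3600 s = 1731600 J/h
Volume treated per hour = 39.1 m^3/h * 1000 = 39100 L/h
dose = 1731600 / 39100 = 44.2864 J/L

44.2864 J/L


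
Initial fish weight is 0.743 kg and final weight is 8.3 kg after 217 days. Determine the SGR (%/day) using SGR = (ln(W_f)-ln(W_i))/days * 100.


ln(W_f) = ln(8.3) = 2.1162555
ln(W_i) = ln(0.743) = -0.29705923
ln(W_f) - ln(W_i) = 2.1162555 - -0.29705923 = 2.4133147
SGR = 2.4133147 / 217 * 100 = 1.11213 %/day

1.11213 %/day
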